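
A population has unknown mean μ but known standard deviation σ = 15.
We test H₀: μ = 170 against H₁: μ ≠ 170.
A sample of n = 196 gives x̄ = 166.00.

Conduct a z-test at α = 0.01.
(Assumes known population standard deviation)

Standard error: SE = σ/√n = 15/√196 = 1.0714
z-statistic: z = (x̄ - μ₀)/SE = (166.00 - 170)/1.0714 = -3.7334
Critical value: ±2.576
p-value = 0.0002
Decision: reject H₀

Answer: z = -3.7334, reject H₀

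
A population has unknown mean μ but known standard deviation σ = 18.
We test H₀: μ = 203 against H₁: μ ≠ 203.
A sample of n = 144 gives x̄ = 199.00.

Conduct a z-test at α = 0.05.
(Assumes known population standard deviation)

Standard error: SE = σ/√n = 18/√144 = 1.5000
z-statistic: z = (x̄ - μ₀)/SE = (199.00 - 203)/1.5000 = -2.6667
Critical value: ±1.960
p-value = 0.0077
Decision: reject H₀

Answer: z = -2.6667, reject H₀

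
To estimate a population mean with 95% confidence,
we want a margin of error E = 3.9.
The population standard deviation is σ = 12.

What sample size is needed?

z_0.025 = 1.960
n = (z×σ/E)² = (1.960×12/3.9)²
n = 36.3702
Round up: n = 37

Answer: n = 37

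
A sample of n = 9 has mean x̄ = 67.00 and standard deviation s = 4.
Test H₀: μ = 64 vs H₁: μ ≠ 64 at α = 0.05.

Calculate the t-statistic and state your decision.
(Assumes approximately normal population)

df = n - 1 = 8
SE = s/√n = 4/√9 = 1.3333
t = (x̄ - μ₀)/SE = (67.00 - 64)/1.3333 = 2.2501
Critical value: t_{0.025,8} = ±2.306
p-value ≈ 0.0546
Decision: fail to reject H₀

Answer: t = 2.2501, fail to reject H₀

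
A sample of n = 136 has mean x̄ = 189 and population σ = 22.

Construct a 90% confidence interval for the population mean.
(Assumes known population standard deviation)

Answer: (185.8967, 192.1033)

Derivation:
Confidence level: 90%, α = 0.1
z_0.05 = 1.645
SE = σ/√n = 22/√136 = 1.8865
Margin of error = 1.645 × 1.8865 = 3.1033
CI: x̄ ± margin = 189 ± 3.1033
CI: (185.8967, 192.1033)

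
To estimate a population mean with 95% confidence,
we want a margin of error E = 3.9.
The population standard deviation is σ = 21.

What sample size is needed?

Answer: n = 112

Derivation:
z_0.025 = 1.960
n = (z×σ/E)² = (1.960×21/3.9)²
n = 111.3837
Round up: n = 112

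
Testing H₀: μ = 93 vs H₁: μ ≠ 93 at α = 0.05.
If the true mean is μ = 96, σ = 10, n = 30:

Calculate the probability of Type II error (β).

Answer: β ≈ 0.6241

Derivation:
SE = σ/√n = 10/√30 = 1.8257
Critical values: μ₀ ± z_0.025×SE = 93 ± 1.960×1.8257
Acceptance region: (89.4216, 96.5784)
Under H₁ (μ = 96): z_high = (96.5784 - 96)/1.8257 = 0.3168, z_low = (89.4216 - 96)/1.8257 = -3.6032
β = P(not reject | H₁) = Φ(0.3168) - Φ(-3.6032) ≈ 0.6241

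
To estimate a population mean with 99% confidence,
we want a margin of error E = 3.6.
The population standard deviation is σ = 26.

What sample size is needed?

z_0.005 = 2.576
n = (z×σ/E)² = (2.576×26/3.6)²
n = 346.1254
Round up: n = 347

Answer: n = 347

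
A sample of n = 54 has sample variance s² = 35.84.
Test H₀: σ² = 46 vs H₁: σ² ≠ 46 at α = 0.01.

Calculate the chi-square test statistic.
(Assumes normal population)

df = n - 1 = 53
χ² = (n-1)s²/σ₀² = 53×35.84/46 = 41.2939
Critical values: χ²_{0.995,53} = 30.230, χ²_{0.005,53} = 83.253
Rejection region: χ² < 30.230 or χ² > 83.253
Decision: fail to reject H₀

Answer: χ² = 41.2939, fail to reject H₀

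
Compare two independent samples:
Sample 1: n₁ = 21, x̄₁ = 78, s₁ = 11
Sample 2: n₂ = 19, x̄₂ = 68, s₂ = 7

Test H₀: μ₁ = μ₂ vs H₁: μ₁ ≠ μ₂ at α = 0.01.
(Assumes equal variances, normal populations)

Pooled variance: s²_p = [20×11² + 18×7²]/(38) = 86.8947
s_p = 9.3217
SE = s_p×√(1/n₁ + 1/n₂) = 9.3217×√(1/21 + 1/19) = 2.9515
t = (x̄₁ - x̄₂)/SE = (78 - 68)/2.9515 = 3.3881
df = 38, t-critical = ±2.712
Decision: reject H₀

Answer: t = 3.3881, reject H₀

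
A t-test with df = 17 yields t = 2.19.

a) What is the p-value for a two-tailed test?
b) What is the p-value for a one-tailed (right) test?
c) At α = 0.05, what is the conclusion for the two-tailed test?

Answer: a) 0.0428, b) 0.0214, c) reject H₀

Derivation:
Using t-distribution with df = 17:
a) Two-tailed: p = 2×P(T > 2.19) = 0.0428
b) One-tailed: p = P(T > 2.19) = 0.0214
c) 0.0428 < 0.05, reject H₀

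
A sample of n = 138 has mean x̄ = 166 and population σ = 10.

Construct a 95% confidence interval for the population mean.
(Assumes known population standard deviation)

Answer: (164.3315, 167.6685)

Derivation:
Confidence level: 95%, α = 0.05
z_0.025 = 1.960
SE = σ/√n = 10/√138 = 0.8513
Margin of error = 1.960 × 0.8513 = 1.6685
CI: x̄ ± margin = 166 ± 1.6685
CI: (164.3315, 167.6685)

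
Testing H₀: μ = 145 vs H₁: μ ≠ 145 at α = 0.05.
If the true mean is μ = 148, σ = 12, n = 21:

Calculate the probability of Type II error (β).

SE = σ/√n = 12/√21 = 2.6186
Critical values: μ₀ ± z_0.025×SE = 145 ± 1.960×2.6186
Acceptance region: (139.8675, 150.1325)
Under H₁ (μ = 148): z_high = (150.1325 - 148)/2.6186 = 0.8144, z_low = (139.8675 - 148)/2.6186 = -3.1057
β = P(not reject | H₁) = Φ(0.8144) - Φ(-3.1057) ≈ 0.7913

Answer: β ≈ 0.7913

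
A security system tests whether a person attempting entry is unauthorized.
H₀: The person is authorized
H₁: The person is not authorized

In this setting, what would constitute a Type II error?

Type I error: rejecting H₀ when it is actually true (false positive).
Type II error: failing to reject H₀ when H₁ is actually true (false negative).

Answer: Granting entry to an unauthorized person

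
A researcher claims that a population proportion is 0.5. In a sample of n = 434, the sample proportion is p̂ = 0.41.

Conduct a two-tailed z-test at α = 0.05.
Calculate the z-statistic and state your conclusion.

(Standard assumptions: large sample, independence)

H₀: p = 0.5, H₁: p ≠ 0.5
Standard error: SE = √(p₀(1-p₀)/n) = √(0.5×0.5/434) = 0.024001
z-statistic: z = (p̂ - p₀)/SE = (0.41 - 0.5)/0.024001 = -3.7498
Critical value: z_0.025 = ±1.960
p-value = 0.0002
Decision: reject H₀ at α = 0.05

Answer: z = -3.7498, reject H₀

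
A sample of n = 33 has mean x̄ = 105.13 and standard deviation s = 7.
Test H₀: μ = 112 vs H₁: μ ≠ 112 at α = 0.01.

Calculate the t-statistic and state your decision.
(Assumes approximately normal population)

df = n - 1 = 32
SE = s/√n = 7/√33 = 1.2185
t = (x̄ - μ₀)/SE = (105.13 - 112)/1.2185 = -5.6381
Critical value: t_{0.005,32} = ±2.738
p-value < 0.0001
Decision: reject H₀

Answer: t = -5.6381, reject H₀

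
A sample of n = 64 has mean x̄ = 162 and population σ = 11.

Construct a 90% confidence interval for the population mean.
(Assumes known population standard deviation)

Confidence level: 90%, α = 0.1
z_0.05 = 1.645
SE = σ/√n = 11/√64 = 1.3750
Margin of error = 1.645 × 1.3750 = 2.2619
CI: x̄ ± margin = 162 ± 2.2619
CI: (159.7381, 164.2619)

Answer: (159.7381, 164.2619)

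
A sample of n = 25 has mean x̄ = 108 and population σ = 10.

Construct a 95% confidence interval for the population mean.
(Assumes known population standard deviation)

Answer: (104.0800, 111.9200)

Derivation:
Confidence level: 95%, α = 0.05
z_0.025 = 1.960
SE = σ/√n = 10/√25 = 2.0000
Margin of error = 1.960 × 2.0000 = 3.9200
CI: x̄ ± margin = 108 ± 3.9200
CI: (104.0800, 111.9200)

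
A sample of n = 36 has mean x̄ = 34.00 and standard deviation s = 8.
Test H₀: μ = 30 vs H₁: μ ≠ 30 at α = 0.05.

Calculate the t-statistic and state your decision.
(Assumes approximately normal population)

Answer: t = 3.0001, reject H₀

Derivation:
df = n - 1 = 35
SE = s/√n = 8/√36 = 1.3333
t = (x̄ - μ₀)/SE = (34.00 - 30)/1.3333 = 3.0001
Critical value: t_{0.025,35} = ±2.030
p-value ≈ 0.0049
Decision: reject H₀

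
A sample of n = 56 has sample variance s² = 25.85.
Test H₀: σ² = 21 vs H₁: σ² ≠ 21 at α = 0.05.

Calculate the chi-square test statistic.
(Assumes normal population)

df = n - 1 = 55
χ² = (n-1)s²/σ₀² = 55×25.85/21 = 67.7024
Critical values: χ²_{0.975,55} = 36.398, χ²_{0.025,55} = 77.380
Rejection region: χ² < 36.398 or χ² > 77.380
Decision: fail to reject H₀

Answer: χ² = 67.7024, fail to reject H₀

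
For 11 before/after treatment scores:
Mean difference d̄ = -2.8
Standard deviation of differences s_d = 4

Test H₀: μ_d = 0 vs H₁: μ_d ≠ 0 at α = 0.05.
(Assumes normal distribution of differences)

df = n - 1 = 10
SE = s_d/√n = 4/√11 = 1.2060
t = d̄/SE = -2.8/1.2060 = -2.3217
Critical value: t_{0.025,10} = ±2.228
p-value ≈ 0.0426
Decision: reject H₀

Answer: t = -2.3217, reject H₀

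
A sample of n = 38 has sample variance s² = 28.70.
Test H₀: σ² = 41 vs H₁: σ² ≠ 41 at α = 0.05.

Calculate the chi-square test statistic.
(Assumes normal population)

Answer: χ² = 25.9000, fail to reject H₀

Derivation:
df = n - 1 = 37
χ² = (n-1)s²/σ₀² = 37×28.70/41 = 25.9000
Critical values: χ²_{0.975,37} = 22.106, χ²_{0.025,37} = 55.668
Rejection region: χ² < 22.106 or χ² > 55.668
Decision: fail to reject H₀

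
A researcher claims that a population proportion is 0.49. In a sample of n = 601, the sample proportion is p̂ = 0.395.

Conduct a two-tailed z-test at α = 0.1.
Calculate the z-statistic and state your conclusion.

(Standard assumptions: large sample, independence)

H₀: p = 0.49, H₁: p ≠ 0.49
Standard error: SE = √(p₀(1-p₀)/n) = √(0.49×0.51/601) = 0.020391
z-statistic: z = (p̂ - p₀)/SE = (0.395 - 0.49)/0.020391 = -4.6589
Critical value: z_0.05 = ±1.645
p-value < 0.0001
Decision: reject H₀ at α = 0.1

Answer: z = -4.6589, reject H₀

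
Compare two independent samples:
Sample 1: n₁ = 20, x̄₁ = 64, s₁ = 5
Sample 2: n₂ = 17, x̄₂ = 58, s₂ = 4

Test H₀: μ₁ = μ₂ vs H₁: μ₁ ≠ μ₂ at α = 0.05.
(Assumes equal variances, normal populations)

Answer: t = 3.9798, reject H₀

Derivation:
Pooled variance: s²_p = [19×5² + 16×4²]/(35) = 20.8857
s_p = 4.5701
SE = s_p×√(1/n₁ + 1/n₂) = 4.5701×√(1/20 + 1/17) = 1.5076
t = (x̄₁ - x̄₂)/SE = (64 - 58)/1.5076 = 3.9798
df = 35, t-critical = ±2.030
Decision: reject H₀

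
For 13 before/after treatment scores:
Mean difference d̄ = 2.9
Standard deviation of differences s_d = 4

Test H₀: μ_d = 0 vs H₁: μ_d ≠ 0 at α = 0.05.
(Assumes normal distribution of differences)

df = n - 1 = 12
SE = s_d/√n = 4/√13 = 1.1094
t = d̄/SE = 2.9/1.1094 = 2.6140
Critical value: t_{0.025,12} = ±2.179
p-value ≈ 0.0226
Decision: reject H₀

Answer: t = 2.6140, reject H₀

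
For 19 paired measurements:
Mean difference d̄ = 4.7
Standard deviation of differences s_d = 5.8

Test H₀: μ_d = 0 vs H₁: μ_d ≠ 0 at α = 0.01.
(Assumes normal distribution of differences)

df = n - 1 = 18
SE = s_d/√n = 5.8/√19 = 1.3306
t = d̄/SE = 4.7/1.3306 = 3.5322
Critical value: t_{0.005,18} = ±2.878
p-value ≈ 0.0024
Decision: reject H₀

Answer: t = 3.5322, reject H₀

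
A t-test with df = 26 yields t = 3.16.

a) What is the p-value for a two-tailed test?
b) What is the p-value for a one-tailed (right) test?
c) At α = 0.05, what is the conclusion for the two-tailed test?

Answer: a) 0.0040, b) 0.0020, c) reject H₀

Derivation:
Using t-distribution with df = 26:
a) Two-tailed: p = 2×P(T > 3.16) = 0.0040
b) One-tailed: p = P(T > 3.16) = 0.0020
c) 0.0040 < 0.05, reject H₀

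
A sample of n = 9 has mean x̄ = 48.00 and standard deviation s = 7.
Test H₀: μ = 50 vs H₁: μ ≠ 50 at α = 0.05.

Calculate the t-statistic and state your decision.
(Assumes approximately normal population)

Answer: t = -0.8572, fail to reject H₀

Derivation:
df = n - 1 = 8
SE = s/√n = 7/√9 = 2.3333
t = (x̄ - μ₀)/SE = (48.00 - 50)/2.3333 = -0.8572
Critical value: t_{0.025,8} = ±2.306
p-value ≈ 0.4163
Decision: fail to reject H₀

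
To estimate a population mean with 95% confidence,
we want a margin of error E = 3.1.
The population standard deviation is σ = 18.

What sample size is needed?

Answer: n = 130

Derivation:
z_0.025 = 1.960
n = (z×σ/E)² = (1.960×18/3.1)²
n = 129.5191
Round up: n = 130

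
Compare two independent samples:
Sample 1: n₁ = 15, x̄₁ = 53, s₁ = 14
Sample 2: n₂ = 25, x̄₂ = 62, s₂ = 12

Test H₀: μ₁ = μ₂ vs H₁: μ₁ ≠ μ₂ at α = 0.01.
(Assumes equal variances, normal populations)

Answer: t = -2.1574, fail to reject H₀

Derivation:
Pooled variance: s²_p = [14×14² + 24×12²]/(38) = 163.1579
s_p = 12.7733
SE = s_p×√(1/n₁ + 1/n₂) = 12.7733×√(1/15 + 1/25) = 4.1717
t = (x̄₁ - x̄₂)/SE = (53 - 62)/4.1717 = -2.1574
df = 38, t-critical = ±2.712
Decision: fail to reject H₀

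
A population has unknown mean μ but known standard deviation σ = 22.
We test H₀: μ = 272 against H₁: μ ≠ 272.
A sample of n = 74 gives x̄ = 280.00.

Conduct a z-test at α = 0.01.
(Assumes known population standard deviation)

Answer: z = 3.1282, reject H₀

Derivation:
Standard error: SE = σ/√n = 22/√74 = 2.5574
z-statistic: z = (x̄ - μ₀)/SE = (280.00 - 272)/2.5574 = 3.1282
Critical value: ±2.576
p-value = 0.0018
Decision: reject H₀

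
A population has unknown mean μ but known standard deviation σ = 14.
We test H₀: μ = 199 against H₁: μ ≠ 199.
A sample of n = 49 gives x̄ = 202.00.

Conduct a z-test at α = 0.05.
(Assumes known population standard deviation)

Answer: z = 1.5000, fail to reject H₀

Derivation:
Standard error: SE = σ/√n = 14/√49 = 2.0000
z-statistic: z = (x̄ - μ₀)/SE = (202.00 - 199)/2.0000 = 1.5000
Critical value: ±1.960
p-value = 0.1336
Decision: fail to reject H₀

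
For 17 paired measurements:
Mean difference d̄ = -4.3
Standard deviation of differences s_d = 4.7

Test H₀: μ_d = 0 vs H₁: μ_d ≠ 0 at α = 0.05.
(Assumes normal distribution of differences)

Answer: t = -3.7723, reject H₀

Derivation:
df = n - 1 = 16
SE = s_d/√n = 4.7/√17 = 1.1399
t = d̄/SE = -4.3/1.1399 = -3.7723
Critical value: t_{0.025,16} = ±2.120
p-value ≈ 0.0017
Decision: reject H₀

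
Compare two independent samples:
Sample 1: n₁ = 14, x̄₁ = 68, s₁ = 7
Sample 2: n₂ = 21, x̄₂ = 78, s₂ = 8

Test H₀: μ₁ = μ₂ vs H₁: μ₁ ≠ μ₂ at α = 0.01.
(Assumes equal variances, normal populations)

Pooled variance: s²_p = [13×7² + 20×8²]/(33) = 58.0909
s_p = 7.6217
SE = s_p×√(1/n₁ + 1/n₂) = 7.6217×√(1/14 + 1/21) = 2.6297
t = (x̄₁ - x̄₂)/SE = (68 - 78)/2.6297 = -3.8027
df = 33, t-critical = ±2.733
Decision: reject H₀

Answer: t = -3.8027, reject H₀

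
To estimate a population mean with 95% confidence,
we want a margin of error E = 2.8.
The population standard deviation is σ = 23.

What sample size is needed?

z_0.025 = 1.960
n = (z×σ/E)² = (1.960×23/2.8)²
n = 259.2100
Round up: n = 260

Answer: n = 260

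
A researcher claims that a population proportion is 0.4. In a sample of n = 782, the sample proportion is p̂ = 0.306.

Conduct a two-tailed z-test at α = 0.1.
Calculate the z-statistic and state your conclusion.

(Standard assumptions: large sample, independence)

H₀: p = 0.4, H₁: p ≠ 0.4
Standard error: SE = √(p₀(1-p₀)/n) = √(0.4×0.6/782) = 0.017519
z-statistic: z = (p̂ - p₀)/SE = (0.306 - 0.4)/0.017519 = -5.3656
Critical value: z_0.05 = ±1.645
p-value < 0.0001
Decision: reject H₀ at α = 0.1

Answer: z = -5.3656, reject H₀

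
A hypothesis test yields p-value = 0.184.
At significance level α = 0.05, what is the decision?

Compare p-value to α:
0.184 ≥ 0.05
Decision: fail to reject H₀

Answer: fail to reject H₀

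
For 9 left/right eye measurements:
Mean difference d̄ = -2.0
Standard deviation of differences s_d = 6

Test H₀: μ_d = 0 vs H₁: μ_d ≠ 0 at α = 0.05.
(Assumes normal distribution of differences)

df = n - 1 = 8
SE = s_d/√n = 6/√9 = 2.0000
t = d̄/SE = -2.0/2.0000 = -1.0000
Critical value: t_{0.025,8} = ±2.306
p-value ≈ 0.3466
Decision: fail to reject H₀

Answer: t = -1.0000, fail to reject H₀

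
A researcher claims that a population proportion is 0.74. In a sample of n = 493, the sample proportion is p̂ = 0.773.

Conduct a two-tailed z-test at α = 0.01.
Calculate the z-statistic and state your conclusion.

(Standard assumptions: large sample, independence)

Answer: z = 1.6705, fail to reject H₀

Derivation:
H₀: p = 0.74, H₁: p ≠ 0.74
Standard error: SE = √(p₀(1-p₀)/n) = √(0.74×0.26/493) = 0.019755
z-statistic: z = (p̂ - p₀)/SE = (0.773 - 0.74)/0.019755 = 1.6705
Critical value: z_0.005 = ±2.576
p-value = 0.0948
Decision: fail to reject H₀ at α = 0.01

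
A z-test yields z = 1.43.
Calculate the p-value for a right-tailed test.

For z = 1.43:
p = P(Z > 1.43) = 1 - Φ(1.43) = 0.0764

Answer: p-value ≈ 0.0764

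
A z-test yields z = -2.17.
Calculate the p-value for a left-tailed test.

For z = -2.17:
p = P(Z < -2.17) = Φ(-2.17) = 0.0150

Answer: p-value ≈ 0.0150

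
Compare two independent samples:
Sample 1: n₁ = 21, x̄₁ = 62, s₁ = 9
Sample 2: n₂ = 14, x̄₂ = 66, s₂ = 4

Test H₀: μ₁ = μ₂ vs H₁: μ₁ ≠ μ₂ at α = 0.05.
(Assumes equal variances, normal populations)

Answer: t = -1.5576, fail to reject H₀

Derivation:
Pooled variance: s²_p = [20×9² + 13×4²]/(33) = 55.3939
s_p = 7.4427
SE = s_p×√(1/n₁ + 1/n₂) = 7.4427×√(1/21 + 1/14) = 2.5680
t = (x̄₁ - x̄₂)/SE = (62 - 66)/2.5680 = -1.5576
df = 33, t-critical = ±2.035
Decision: fail to reject H₀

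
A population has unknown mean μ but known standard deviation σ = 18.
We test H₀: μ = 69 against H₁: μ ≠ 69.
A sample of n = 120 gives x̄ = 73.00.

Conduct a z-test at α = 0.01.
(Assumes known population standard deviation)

Standard error: SE = σ/√n = 18/√120 = 1.6432
z-statistic: z = (x̄ - μ₀)/SE = (73.00 - 69)/1.6432 = 2.4343
Critical value: ±2.576
p-value = 0.0149
Decision: fail to reject H₀

Answer: z = 2.4343, fail to reject H₀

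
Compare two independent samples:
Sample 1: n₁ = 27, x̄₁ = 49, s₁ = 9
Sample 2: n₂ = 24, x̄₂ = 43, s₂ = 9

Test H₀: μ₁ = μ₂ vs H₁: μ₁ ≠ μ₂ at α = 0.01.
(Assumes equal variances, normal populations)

Pooled variance: s²_p = [26×9² + 23×9²]/(49) = 81.0000
s_p = 9.0000
SE = s_p×√(1/n₁ + 1/n₂) = 9.0000×√(1/27 + 1/24) = 2.5249
t = (x̄₁ - x̄₂)/SE = (49 - 43)/2.5249 = 2.3763
df = 49, t-critical = ±2.680
Decision: fail to reject H₀

Answer: t = 2.3763, fail to reject H₀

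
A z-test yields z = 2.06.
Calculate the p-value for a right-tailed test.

Answer: p-value ≈ 0.0197

Derivation:
For z = 2.06:
p = P(Z > 2.06) = 1 - Φ(2.06) = 0.0197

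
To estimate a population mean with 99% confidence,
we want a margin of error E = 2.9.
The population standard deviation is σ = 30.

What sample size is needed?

z_0.005 = 2.576
n = (z×σ/E)² = (2.576×30/2.9)²
n = 710.1306
Round up: n = 711

Answer: n = 711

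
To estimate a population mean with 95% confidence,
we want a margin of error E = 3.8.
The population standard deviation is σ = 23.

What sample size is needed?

z_0.025 = 1.960
n = (z×σ/E)² = (1.960×23/3.8)²
n = 140.7345
Round up: n = 141

Answer: n = 141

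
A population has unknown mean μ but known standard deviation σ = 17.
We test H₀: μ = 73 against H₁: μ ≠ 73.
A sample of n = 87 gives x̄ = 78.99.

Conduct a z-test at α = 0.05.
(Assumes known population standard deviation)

Standard error: SE = σ/√n = 17/√87 = 1.8226
z-statistic: z = (x̄ - μ₀)/SE = (78.99 - 73)/1.8226 = 3.2865
Critical value: ±1.960
p-value = 0.0010
Decision: reject H₀

Answer: z = 3.2865, reject H₀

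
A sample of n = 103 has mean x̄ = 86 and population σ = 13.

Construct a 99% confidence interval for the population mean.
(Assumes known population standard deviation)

Confidence level: 99%, α = 0.01
z_0.005 = 2.576
SE = σ/√n = 13/√103 = 1.2809
Margin of error = 2.576 × 1.2809 = 3.2996
CI: x̄ ± margin = 86 ± 3.2996
CI: (82.7004, 89.2996)

Answer: (82.7004, 89.2996)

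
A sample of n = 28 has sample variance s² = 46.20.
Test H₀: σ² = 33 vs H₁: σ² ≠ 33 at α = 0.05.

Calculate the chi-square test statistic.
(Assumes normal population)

Answer: χ² = 37.8000, fail to reject H₀

Derivation:
df = n - 1 = 27
χ² = (n-1)s²/σ₀² = 27×46.20/33 = 37.8000
Critical values: χ²_{0.975,27} = 14.573, χ²_{0.025,27} = 43.195
Rejection region: χ² < 14.573 or χ² > 43.195
Decision: fail to reject H₀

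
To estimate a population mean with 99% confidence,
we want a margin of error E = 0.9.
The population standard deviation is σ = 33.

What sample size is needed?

Answer: n = 8922

Derivation:
z_0.005 = 2.576
n = (z×σ/E)² = (2.576×33/0.9)²
n = 8921.4322
Round up: n = 8922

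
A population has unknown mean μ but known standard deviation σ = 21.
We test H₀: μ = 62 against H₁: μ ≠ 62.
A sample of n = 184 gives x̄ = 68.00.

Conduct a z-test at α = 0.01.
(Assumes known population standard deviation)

Answer: z = 3.8757, reject H₀

Derivation:
Standard error: SE = σ/√n = 21/√184 = 1.5481
z-statistic: z = (x̄ - μ₀)/SE = (68.00 - 62)/1.5481 = 3.8757
Critical value: ±2.576
p-value = 0.0001
Decision: reject H₀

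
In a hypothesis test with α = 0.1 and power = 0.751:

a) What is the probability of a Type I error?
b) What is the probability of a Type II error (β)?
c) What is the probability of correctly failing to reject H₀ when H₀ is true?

Answer: a) 0.1, b) 0.249, c) 0.9

Derivation:
a) Type I error probability = α = 0.1
b) Power = P(reject H₀ | H₁ true) = 1 - β = 0.751, so Type II error probability = β = 1 - Power = 0.249
c) P(fail to reject H₀ | H₀ true) = 1 - α = 0.9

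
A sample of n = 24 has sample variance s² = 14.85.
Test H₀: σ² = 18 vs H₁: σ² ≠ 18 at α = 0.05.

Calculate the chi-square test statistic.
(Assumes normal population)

Answer: χ² = 18.9750, fail to reject H₀

Derivation:
df = n - 1 = 23
χ² = (n-1)s²/σ₀² = 23×14.85/18 = 18.9750
Critical values: χ²_{0.975,23} = 11.689, χ²_{0.025,23} = 38.076
Rejection region: χ² < 11.689 or χ² > 38.076
Decision: fail to reject H₀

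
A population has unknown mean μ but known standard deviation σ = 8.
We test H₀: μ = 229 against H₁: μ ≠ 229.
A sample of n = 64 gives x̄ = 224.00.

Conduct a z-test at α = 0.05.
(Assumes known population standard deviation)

Standard error: SE = σ/√n = 8/√64 = 1.0000
z-statistic: z = (x̄ - μ₀)/SE = (224.00 - 229)/1.0000 = -5.0000
Critical value: ±1.960
p-value < 0.0001
Decision: reject H₀

Answer: z = -5.0000, reject H₀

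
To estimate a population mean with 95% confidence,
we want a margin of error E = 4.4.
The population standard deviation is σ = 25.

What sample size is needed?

Answer: n = 125

Derivation:
z_0.025 = 1.960
n = (z×σ/E)² = (1.960×25/4.4)²
n = 124.0186
Round up: n = 125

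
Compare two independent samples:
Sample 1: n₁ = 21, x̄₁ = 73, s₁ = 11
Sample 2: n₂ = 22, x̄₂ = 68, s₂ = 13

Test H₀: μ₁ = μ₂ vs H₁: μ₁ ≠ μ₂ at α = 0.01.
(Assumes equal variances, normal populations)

Answer: t = 1.3583, fail to reject H₀

Derivation:
Pooled variance: s²_p = [20×11² + 21×13²]/(41) = 145.5854
s_p = 12.0659
SE = s_p×√(1/n₁ + 1/n₂) = 12.0659×√(1/21 + 1/22) = 3.6811
t = (x̄₁ - x̄₂)/SE = (73 - 68)/3.6811 = 1.3583
df = 41, t-critical = ±2.701
Decision: fail to reject H₀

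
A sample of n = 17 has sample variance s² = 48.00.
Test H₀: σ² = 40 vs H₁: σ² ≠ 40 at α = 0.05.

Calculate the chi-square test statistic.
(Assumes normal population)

df = n - 1 = 16
χ² = (n-1)s²/σ₀² = 16×48.00/40 = 19.2000
Critical values: χ²_{0.975,16} = 6.908, χ²_{0.025,16} = 28.845
Rejection region: χ² < 6.908 or χ² > 28.845
Decision: fail to reject H₀

Answer: χ² = 19.2000, fail to reject H₀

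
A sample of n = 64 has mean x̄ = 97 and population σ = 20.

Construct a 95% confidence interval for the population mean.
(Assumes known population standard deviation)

Confidence level: 95%, α = 0.05
z_0.025 = 1.960
SE = σ/√n = 20/√64 = 2.5000
Margin of error = 1.960 × 2.5000 = 4.9000
CI: x̄ ± margin = 97 ± 4.9000
CI: (92.1000, 101.9000)

Answer: (92.1000, 101.9000)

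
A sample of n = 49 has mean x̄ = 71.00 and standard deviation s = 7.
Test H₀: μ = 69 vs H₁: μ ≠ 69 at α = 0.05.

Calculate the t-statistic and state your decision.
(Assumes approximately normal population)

df = n - 1 = 48
SE = s/√n = 7/√49 = 1.0000
t = (x̄ - μ₀)/SE = (71.00 - 69)/1.0000 = 2.0000
Critical value: t_{0.025,48} = ±2.011
p-value ≈ 0.0512
Decision: fail to reject H₀

Answer: t = 2.0000, fail to reject H₀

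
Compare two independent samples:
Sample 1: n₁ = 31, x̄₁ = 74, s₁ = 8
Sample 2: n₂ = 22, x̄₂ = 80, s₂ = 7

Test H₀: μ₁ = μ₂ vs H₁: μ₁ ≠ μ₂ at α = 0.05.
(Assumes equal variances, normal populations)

Pooled variance: s²_p = [30×8² + 21×7²]/(51) = 57.8235
s_p = 7.6042
SE = s_p×√(1/n₁ + 1/n₂) = 7.6042×√(1/31 + 1/22) = 2.1198
t = (x̄₁ - x̄₂)/SE = (74 - 80)/2.1198 = -2.8305
df = 51, t-critical = ±2.008
Decision: reject H₀

Answer: t = -2.8305, reject H₀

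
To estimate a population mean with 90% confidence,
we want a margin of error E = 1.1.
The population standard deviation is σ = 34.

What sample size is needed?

z_0.05 = 1.645
n = (z×σ/E)² = (1.645×34/1.1)²
n = 2585.2602
Round up: n = 2586

Answer: n = 2586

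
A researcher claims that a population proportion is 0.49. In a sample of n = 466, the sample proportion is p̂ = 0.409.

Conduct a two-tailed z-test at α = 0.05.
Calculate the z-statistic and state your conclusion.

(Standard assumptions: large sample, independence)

Answer: z = -3.4979, reject H₀

Derivation:
H₀: p = 0.49, H₁: p ≠ 0.49
Standard error: SE = √(p₀(1-p₀)/n) = √(0.49×0.51/466) = 0.023157
z-statistic: z = (p̂ - p₀)/SE = (0.409 - 0.49)/0.023157 = -3.4979
Critical value: z_0.025 = ±1.960
p-value = 0.0005
Decision: reject H₀ at α = 0.05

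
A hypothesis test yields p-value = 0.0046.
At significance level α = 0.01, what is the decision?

Answer: reject H₀

Derivation:
Compare p-value to α:
0.0046 < 0.01
Decision: reject H₀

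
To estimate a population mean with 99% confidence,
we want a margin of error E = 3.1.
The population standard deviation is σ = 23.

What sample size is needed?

Answer: n = 366

Derivation:
z_0.005 = 2.576
n = (z×σ/E)² = (2.576×23/3.1)²
n = 365.2784
Round up: n = 366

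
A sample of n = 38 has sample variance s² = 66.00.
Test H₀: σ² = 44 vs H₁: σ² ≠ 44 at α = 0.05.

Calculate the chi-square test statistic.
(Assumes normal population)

Answer: χ² = 55.5000, fail to reject H₀

Derivation:
df = n - 1 = 37
χ² = (n-1)s²/σ₀² = 37×66.00/44 = 55.5000
Critical values: χ²_{0.975,37} = 22.106, χ²_{0.025,37} = 55.668
Rejection region: χ² < 22.106 or χ² > 55.668
Decision: fail to reject H₀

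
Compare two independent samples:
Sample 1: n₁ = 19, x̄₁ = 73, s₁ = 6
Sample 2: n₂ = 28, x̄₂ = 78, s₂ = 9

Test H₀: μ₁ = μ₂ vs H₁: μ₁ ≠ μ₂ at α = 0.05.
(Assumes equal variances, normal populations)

Answer: t = -2.1194, reject H₀

Derivation:
Pooled variance: s²_p = [18×6² + 27×9²]/(45) = 63.0000
s_p = 7.9373
SE = s_p×√(1/n₁ + 1/n₂) = 7.9373×√(1/19 + 1/28) = 2.3592
t = (x̄₁ - x̄₂)/SE = (73 - 78)/2.3592 = -2.1194
df = 45, t-critical = ±2.014
Decision: reject H₀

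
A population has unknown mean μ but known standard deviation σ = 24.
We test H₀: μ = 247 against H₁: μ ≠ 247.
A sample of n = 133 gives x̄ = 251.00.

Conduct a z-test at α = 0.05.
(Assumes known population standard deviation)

Standard error: SE = σ/√n = 24/√133 = 2.0811
z-statistic: z = (x̄ - μ₀)/SE = (251.00 - 247)/2.0811 = 1.9221
Critical value: ±1.960
p-value = 0.0546
Decision: fail to reject H₀

Answer: z = 1.9221, fail to reject H₀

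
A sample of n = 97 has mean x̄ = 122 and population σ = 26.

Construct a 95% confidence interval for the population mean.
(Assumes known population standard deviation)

Answer: (116.8258, 127.1742)

Derivation:
Confidence level: 95%, α = 0.05
z_0.025 = 1.960
SE = σ/√n = 26/√97 = 2.6399
Margin of error = 1.960 × 2.6399 = 5.1742
CI: x̄ ± margin = 122 ± 5.1742
CI: (116.8258, 127.1742)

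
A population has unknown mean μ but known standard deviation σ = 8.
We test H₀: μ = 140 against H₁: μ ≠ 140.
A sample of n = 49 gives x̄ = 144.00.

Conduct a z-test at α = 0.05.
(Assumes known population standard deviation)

Standard error: SE = σ/√n = 8/√49 = 1.1429
z-statistic: z = (x̄ - μ₀)/SE = (144.00 - 140)/1.1429 = 3.4999
Critical value: ±1.960
p-value = 0.0005
Decision: reject H₀

Answer: z = 3.4999, reject H₀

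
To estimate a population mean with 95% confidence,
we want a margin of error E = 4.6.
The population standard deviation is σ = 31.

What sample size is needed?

z_0.025 = 1.960
n = (z×σ/E)² = (1.960×31/4.6)²
n = 174.4696
Round up: n = 175

Answer: n = 175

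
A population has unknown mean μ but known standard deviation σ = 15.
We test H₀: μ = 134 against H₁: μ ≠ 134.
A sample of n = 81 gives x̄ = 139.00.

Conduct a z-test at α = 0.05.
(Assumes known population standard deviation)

Standard error: SE = σ/√n = 15/√81 = 1.6667
z-statistic: z = (x̄ - μ₀)/SE = (139.00 - 134)/1.6667 = 2.9999
Critical value: ±1.960
p-value = 0.0027
Decision: reject H₀

Answer: z = 2.9999, reject H₀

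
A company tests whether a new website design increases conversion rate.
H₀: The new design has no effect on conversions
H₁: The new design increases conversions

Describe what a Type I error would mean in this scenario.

A Type I error (probability α) occurs when we reject a true H₀.
A Type II error (probability β) occurs when we fail to reject a false H₀.

Answer: Switching to a new design that doesn't actually help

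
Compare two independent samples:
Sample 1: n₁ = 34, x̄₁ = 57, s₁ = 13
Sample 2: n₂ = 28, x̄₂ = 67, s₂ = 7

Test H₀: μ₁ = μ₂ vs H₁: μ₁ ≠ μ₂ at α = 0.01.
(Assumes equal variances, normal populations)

Pooled variance: s²_p = [33×13² + 27×7²]/(60) = 115.0000
s_p = 10.7238
SE = s_p×√(1/n₁ + 1/n₂) = 10.7238×√(1/34 + 1/28) = 2.7367
t = (x̄₁ - x̄₂)/SE = (57 - 67)/2.7367 = -3.6540
df = 60, t-critical = ±2.660
Decision: reject H₀

Answer: t = -3.6540, reject H₀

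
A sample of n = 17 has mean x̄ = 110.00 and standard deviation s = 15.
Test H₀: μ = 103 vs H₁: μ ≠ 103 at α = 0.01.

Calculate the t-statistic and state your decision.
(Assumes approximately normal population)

Answer: t = 1.9241, fail to reject H₀

Derivation:
df = n - 1 = 16
SE = s/√n = 15/√17 = 3.6380
t = (x̄ - μ₀)/SE = (110.00 - 103)/3.6380 = 1.9241
Critical value: t_{0.005,16} = ±2.921
p-value ≈ 0.0723
Decision: fail to reject H₀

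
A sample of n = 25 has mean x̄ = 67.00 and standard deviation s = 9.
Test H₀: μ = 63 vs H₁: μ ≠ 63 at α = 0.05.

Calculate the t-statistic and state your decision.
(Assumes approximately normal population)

Answer: t = 2.2222, reject H₀

Derivation:
df = n - 1 = 24
SE = s/√n = 9/√25 = 1.8000
t = (x̄ - μ₀)/SE = (67.00 - 63)/1.8000 = 2.2222
Critical value: t_{0.025,24} = ±2.064
p-value ≈ 0.0359
Decision: reject H₀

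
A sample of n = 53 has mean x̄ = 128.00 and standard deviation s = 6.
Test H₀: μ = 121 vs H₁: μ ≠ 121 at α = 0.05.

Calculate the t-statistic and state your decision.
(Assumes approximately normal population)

df = n - 1 = 52
SE = s/√n = 6/√53 = 0.8242
t = (x̄ - μ₀)/SE = (128.00 - 121)/0.8242 = 8.4931
Critical value: t_{0.025,52} = ±2.007
p-value < 0.0001
Decision: reject H₀

Answer: t = 8.4931, reject H₀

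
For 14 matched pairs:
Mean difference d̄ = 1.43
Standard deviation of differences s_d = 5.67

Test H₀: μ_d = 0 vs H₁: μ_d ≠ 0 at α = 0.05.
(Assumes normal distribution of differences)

Answer: t = 0.9436, fail to reject H₀

Derivation:
df = n - 1 = 13
SE = s_d/√n = 5.67/√14 = 1.5154
t = d̄/SE = 1.43/1.5154 = 0.9436
Critical value: t_{0.025,13} = ±2.160
p-value ≈ 0.3626
Decision: fail to reject H₀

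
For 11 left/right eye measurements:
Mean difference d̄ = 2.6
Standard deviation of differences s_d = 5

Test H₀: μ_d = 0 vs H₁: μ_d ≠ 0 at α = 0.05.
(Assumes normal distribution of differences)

df = n - 1 = 10
SE = s_d/√n = 5/√11 = 1.5076
t = d̄/SE = 2.6/1.5076 = 1.7246
Critical value: t_{0.025,10} = ±2.228
p-value ≈ 0.1153
Decision: fail to reject H₀

Answer: t = 1.7246, fail to reject H₀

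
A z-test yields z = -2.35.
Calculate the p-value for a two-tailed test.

Answer: p-value ≈ 0.0188

Derivation:
For z = -2.35:
p = 2×P(Z > |-2.35|) = 2×(1 - Φ(2.35)) = 0.0188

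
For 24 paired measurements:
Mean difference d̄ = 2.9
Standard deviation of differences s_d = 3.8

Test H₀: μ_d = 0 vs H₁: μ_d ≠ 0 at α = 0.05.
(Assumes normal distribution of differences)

df = n - 1 = 23
SE = s_d/√n = 3.8/√24 = 0.7757
t = d̄/SE = 2.9/0.7757 = 3.7386
Critical value: t_{0.025,23} = ±2.069
p-value ≈ 0.0011
Decision: reject H₀

Answer: t = 3.7386, reject H₀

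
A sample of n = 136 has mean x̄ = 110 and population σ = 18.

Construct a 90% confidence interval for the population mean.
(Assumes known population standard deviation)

Answer: (107.4609, 112.5391)

Derivation:
Confidence level: 90%, α = 0.1
z_0.05 = 1.645
SE = σ/√n = 18/√136 = 1.5435
Margin of error = 1.645 × 1.5435 = 2.5391
CI: x̄ ± margin = 110 ± 2.5391
CI: (107.4609, 112.5391)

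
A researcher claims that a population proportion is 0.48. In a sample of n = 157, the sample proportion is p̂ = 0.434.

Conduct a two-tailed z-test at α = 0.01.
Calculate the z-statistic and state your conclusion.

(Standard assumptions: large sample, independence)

H₀: p = 0.48, H₁: p ≠ 0.48
Standard error: SE = √(p₀(1-p₀)/n) = √(0.48×0.52/157) = 0.039872
z-statistic: z = (p̂ - p₀)/SE = (0.434 - 0.48)/0.039872 = -1.1537
Critical value: z_0.005 = ±2.576
p-value = 0.2486
Decision: fail to reject H₀ at α = 0.01

Answer: z = -1.1537, fail to reject H₀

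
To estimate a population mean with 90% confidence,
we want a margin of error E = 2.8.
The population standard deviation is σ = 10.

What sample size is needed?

z_0.05 = 1.645
n = (z×σ/E)² = (1.645×10/2.8)²
n = 34.5156
Round up: n = 35

Answer: n = 35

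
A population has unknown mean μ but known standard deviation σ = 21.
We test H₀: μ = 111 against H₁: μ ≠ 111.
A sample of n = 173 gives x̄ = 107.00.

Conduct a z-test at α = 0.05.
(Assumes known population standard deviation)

Standard error: SE = σ/√n = 21/√173 = 1.5966
z-statistic: z = (x̄ - μ₀)/SE = (107.00 - 111)/1.5966 = -2.5053
Critical value: ±1.960
p-value = 0.0122
Decision: reject H₀

Answer: z = -2.5053, reject H₀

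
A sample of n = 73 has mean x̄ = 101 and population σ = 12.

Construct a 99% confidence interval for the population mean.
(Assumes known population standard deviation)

Confidence level: 99%, α = 0.01
z_0.005 = 2.576
SE = σ/√n = 12/√73 = 1.4045
Margin of error = 2.576 × 1.4045 = 3.6180
CI: x̄ ± margin = 101 ± 3.6180
CI: (97.3820, 104.6180)

Answer: (97.3820, 104.6180)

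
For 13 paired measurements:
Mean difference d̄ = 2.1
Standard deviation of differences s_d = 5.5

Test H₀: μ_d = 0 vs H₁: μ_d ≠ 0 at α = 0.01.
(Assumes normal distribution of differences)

df = n - 1 = 12
SE = s_d/√n = 5.5/√13 = 1.5254
t = d̄/SE = 2.1/1.5254 = 1.3767
Critical value: t_{0.005,12} = ±3.055
p-value ≈ 0.1937
Decision: fail to reject H₀

Answer: t = 1.3767, fail to reject H₀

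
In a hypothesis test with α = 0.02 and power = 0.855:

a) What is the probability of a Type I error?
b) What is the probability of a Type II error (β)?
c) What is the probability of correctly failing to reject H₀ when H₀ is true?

a) Type I error probability = α = 0.02
b) Power = P(reject H₀ | H₁ true) = 1 - β = 0.855, so Type II error probability = β = 1 - Power = 0.145
c) P(fail to reject H₀ | H₀ true) = 1 - α = 0.98

Answer: a) 0.02, b) 0.145, c) 0.98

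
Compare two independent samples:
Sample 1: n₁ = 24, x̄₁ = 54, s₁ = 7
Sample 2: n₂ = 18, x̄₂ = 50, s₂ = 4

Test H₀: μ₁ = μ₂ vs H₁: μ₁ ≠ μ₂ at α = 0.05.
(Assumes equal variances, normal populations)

Answer: t = 2.1692, reject H₀

Derivation:
Pooled variance: s²_p = [23×7² + 17×4²]/(40) = 34.9750
s_p = 5.9140
SE = s_p×√(1/n₁ + 1/n₂) = 5.9140×√(1/24 + 1/18) = 1.8440
t = (x̄₁ - x̄₂)/SE = (54 - 50)/1.8440 = 2.1692
df = 40, t-critical = ±2.021
Decision: reject H₀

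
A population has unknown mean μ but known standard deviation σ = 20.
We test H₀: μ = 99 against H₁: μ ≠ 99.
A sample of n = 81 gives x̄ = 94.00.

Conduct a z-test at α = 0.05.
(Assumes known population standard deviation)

Answer: z = -2.2500, reject H₀

Derivation:
Standard error: SE = σ/√n = 20/√81 = 2.2222
z-statistic: z = (x̄ - μ₀)/SE = (94.00 - 99)/2.2222 = -2.2500
Critical value: ±1.960
p-value = 0.0244
Decision: reject H₀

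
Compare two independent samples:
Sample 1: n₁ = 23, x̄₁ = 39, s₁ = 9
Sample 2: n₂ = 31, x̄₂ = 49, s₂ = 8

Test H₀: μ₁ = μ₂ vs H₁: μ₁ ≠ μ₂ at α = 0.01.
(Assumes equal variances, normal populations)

Answer: t = -4.3066, reject H₀

Derivation:
Pooled variance: s²_p = [22×9² + 30×8²]/(52) = 71.1923
s_p = 8.4376
SE = s_p×√(1/n₁ + 1/n₂) = 8.4376×√(1/23 + 1/31) = 2.3220
t = (x̄₁ - x̄₂)/SE = (39 - 49)/2.3220 = -4.3066
df = 52, t-critical = ±2.674
Decision: reject H₀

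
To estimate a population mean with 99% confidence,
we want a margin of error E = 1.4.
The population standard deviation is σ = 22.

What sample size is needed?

z_0.005 = 2.576
n = (z×σ/E)² = (2.576×22/1.4)²
n = 1638.6304
Round up: n = 1639

Answer: n = 1639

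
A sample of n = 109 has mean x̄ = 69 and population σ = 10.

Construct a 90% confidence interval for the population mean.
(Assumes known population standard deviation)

Answer: (67.4244, 70.5756)

Derivation:
Confidence level: 90%, α = 0.1
z_0.05 = 1.645
SE = σ/√n = 10/√109 = 0.9578
Margin of error = 1.645 × 0.9578 = 1.5756
CI: x̄ ± margin = 69 ± 1.5756
CI: (67.4244, 70.5756)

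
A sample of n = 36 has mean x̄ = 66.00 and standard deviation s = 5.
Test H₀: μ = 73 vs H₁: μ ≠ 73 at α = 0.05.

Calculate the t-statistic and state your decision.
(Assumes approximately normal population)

df = n - 1 = 35
SE = s/√n = 5/√36 = 0.8333
t = (x̄ - μ₀)/SE = (66.00 - 73)/0.8333 = -8.4003
Critical value: t_{0.025,35} = ±2.030
p-value < 0.0001
Decision: reject H₀

Answer: t = -8.4003, reject H₀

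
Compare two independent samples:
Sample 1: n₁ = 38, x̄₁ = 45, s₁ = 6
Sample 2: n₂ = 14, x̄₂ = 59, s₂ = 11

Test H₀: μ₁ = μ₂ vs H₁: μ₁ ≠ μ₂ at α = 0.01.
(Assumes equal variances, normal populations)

Answer: t = -5.8749, reject H₀

Derivation:
Pooled variance: s²_p = [37×6² + 13×11²]/(50) = 58.1000
s_p = 7.6223
SE = s_p×√(1/n₁ + 1/n₂) = 7.6223×√(1/38 + 1/14) = 2.3830
t = (x̄₁ - x̄₂)/SE = (45 - 59)/2.3830 = -5.8749
df = 50, t-critical = ±2.678
Decision: reject H₀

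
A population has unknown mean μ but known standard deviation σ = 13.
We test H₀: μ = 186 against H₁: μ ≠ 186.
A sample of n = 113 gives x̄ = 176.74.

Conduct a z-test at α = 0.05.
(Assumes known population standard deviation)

Standard error: SE = σ/√n = 13/√113 = 1.2229
z-statistic: z = (x̄ - μ₀)/SE = (176.74 - 186)/1.2229 = -7.5722
Critical value: ±1.960
p-value < 0.0001
Decision: reject H₀

Answer: z = -7.5722, reject H₀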